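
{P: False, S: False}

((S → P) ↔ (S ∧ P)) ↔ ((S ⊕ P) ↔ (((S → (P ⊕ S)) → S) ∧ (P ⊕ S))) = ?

False

S → P = False → False = True
S ∧ P = False ∧ False = False
(S → P) ↔ (S ∧ P) = True ↔ False = False
S ⊕ P = False ⊕ False = False
P ⊕ S = False ⊕ False = False
S → (P ⊕ S) = False → False = True
(S → (P ⊕ S)) → S = True → False = False
P ⊕ S = False ⊕ False = False
((S → (P ⊕ S)) → S) ∧ (P ⊕ S) = False ∧ False = False
(S ⊕ P) ↔ (((S → (P ⊕ S)) → S) ∧ (P ⊕ S)) = False ↔ False = True
((S → P) ↔ (S ∧ P)) ↔ ((S ⊕ P) ↔ (((S → (P ⊕ S)) → S) ∧ (P ⊕ S))) = False ↔ True = False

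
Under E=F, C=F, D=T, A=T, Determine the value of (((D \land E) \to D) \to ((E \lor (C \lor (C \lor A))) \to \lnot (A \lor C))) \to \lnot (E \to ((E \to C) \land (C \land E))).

T

Substituting E=F, C=F, D=T, A=T:
D \land E = T \land F = F
(D \land E) \to D = F \to T = T
C \lor A = F \lor T = T
C \lor (C \lor A) = F \lor T = T
E \lor (C \lor (C \lor A)) = F \lor T = T
A \lor C = T \lor F = T
\lnot (A \lor C) = \lnot T = F
(E \lor (C \lor (C \lor A))) \to \lnot (A \lor C) = T \to F = F
((D \land E) \to D) \to ((E \lor (C \lor (C \lor A))) \to \lnot (A \lor C)) = T \to F = F
E \to C = F \to F = T
C \land E = F \land F = F
(E \to C) \land (C \land E) = T \land F = F
E \to ((E \to C) \land (C \land E)) = F \to F = T
\lnot (E \to ((E \to C) \land (C \land E))) = \lnot T = F
(((D \land E) \to D) \to ((E \lor (C \lor (C \lor A))) \to \lnot (A \lor C))) \to \lnot (E \to ((E \to C) \land (C \land E))) = F \to F = T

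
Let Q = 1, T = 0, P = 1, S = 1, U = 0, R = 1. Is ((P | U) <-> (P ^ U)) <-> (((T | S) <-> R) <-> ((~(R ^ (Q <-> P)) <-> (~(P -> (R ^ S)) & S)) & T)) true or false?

Substituting Q=1, T=0, P=1, S=1, U=0, R=1:
P | U = 1 | 0 = 1
P ^ U = 1 ^ 0 = 1
(P | U) <-> (P ^ U) = 1 <-> 1 = 1
T | S = 0 | 1 = 1
(T | S) <-> R = 1 <-> 1 = 1
Q <-> P = 1 <-> 1 = 1
R ^ (Q <-> P) = 1 ^ 1 = 0
~(R ^ (Q <-> P)) = ~0 = 1
R ^ S = 1 ^ 1 = 0
P -> (R ^ S) = 1 -> 0 = 0
~(P -> (R ^ S)) = ~0 = 1
~(P -> (R ^ S)) & S = 1 & 1 = 1
~(R ^ (Q <-> P)) <-> (~(P -> (R ^ S)) & S) = 1 <-> 1 = 1
(~(R ^ (Q <-> P)) <-> (~(P -> (R ^ S)) & S)) & T = 1 & 0 = 0
((T | S) <-> R) <-> ((~(R ^ (Q <-> P)) <-> (~(P -> (R ^ S)) & S)) & T) = 1 <-> 0 = 0
((P | U) <-> (P ^ U)) <-> (((T | S) <-> R) <-> ((~(R ^ (Q <-> P)) <-> (~(P -> (R ^ S)) & S)) & T)) = 1 <-> 0 = 0

0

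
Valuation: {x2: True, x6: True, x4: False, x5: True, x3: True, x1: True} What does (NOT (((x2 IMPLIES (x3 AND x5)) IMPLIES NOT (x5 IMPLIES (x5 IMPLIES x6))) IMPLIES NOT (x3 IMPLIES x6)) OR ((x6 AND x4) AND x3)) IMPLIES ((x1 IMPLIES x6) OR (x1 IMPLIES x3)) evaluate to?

x3 AND x5 = True AND True = True
x2 IMPLIES (x3 AND x5) = True IMPLIES True = True
x5 IMPLIES x6 = True IMPLIES True = True
x5 IMPLIES (x5 IMPLIES x6) = True IMPLIES True = True
NOT (x5 IMPLIES (x5 IMPLIES x6)) = NOT True = False
(x2 IMPLIES (x3 AND x5)) IMPLIES NOT (x5 IMPLIES (x5 IMPLIES x6)) = True IMPLIES False = False
x3 IMPLIES x6 = True IMPLIES True = True
NOT (x3 IMPLIES x6) = NOT True = False
((x2 IMPLIES (x3 AND x5)) IMPLIES NOT (x5 IMPLIES (x5 IMPLIES x6))) IMPLIES NOT (x3 IMPLIES x6) = False IMPLIES False = True
NOT (((x2 IMPLIES (x3 AND x5)) IMPLIES NOT (x5 IMPLIES (x5 IMPLIES x6))) IMPLIES NOT (x3 IMPLIES x6)) = NOT True = False
x6 AND x4 = True AND False = False
(x6 AND x4) AND x3 = False AND True = False
NOT (((x2 IMPLIES (x3 AND x5)) IMPLIES NOT (x5 IMPLIES (x5 IMPLIES x6))) IMPLIES NOT (x3 IMPLIES x6)) OR ((x6 AND x4) AND x3) = False OR False = False
x1 IMPLIES x6 = True IMPLIES True = True
x1 IMPLIES x3 = True IMPLIES True = True
(x1 IMPLIES x6) OR (x1 IMPLIES x3) = True OR True = True
(NOT (((x2 IMPLIES (x3 AND x5)) IMPLIES NOT (x5 IMPLIES (x5 IMPLIES x6))) IMPLIES NOT (x3 IMPLIES x6)) OR ((x6 AND x4) AND x3)) IMPLIES ((x1 IMPLIES x6) OR (x1 IMPLIES x3)) = False IMPLIES True = True

True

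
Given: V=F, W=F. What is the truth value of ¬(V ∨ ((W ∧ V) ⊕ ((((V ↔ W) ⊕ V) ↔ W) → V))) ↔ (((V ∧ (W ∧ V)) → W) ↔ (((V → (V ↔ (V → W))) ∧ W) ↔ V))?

Substituting V=F, W=F:
W ∧ V = F ∧ F = F
V ↔ W = F ↔ F = T
(V ↔ W) ⊕ V = T ⊕ F = T
((V ↔ W) ⊕ V) ↔ W = T ↔ F = F
(((V ↔ W) ⊕ V) ↔ W) → V = F → F = T
(W ∧ V) ⊕ ((((V ↔ W) ⊕ V) ↔ W) → V) = F ⊕ T = T
V ∨ ((W ∧ V) ⊕ ((((V ↔ W) ⊕ V) ↔ W) → V)) = F ∨ T = T
¬(V ∨ ((W ∧ V) ⊕ ((((V ↔ W) ⊕ V) ↔ W) → V))) = ¬T = F
W ∧ V = F ∧ F = F
V ∧ (W ∧ V) = F ∧ F = F
(V ∧ (W ∧ V)) → W = F → F = T
V → W = F → F = T
V ↔ (V → W) = F ↔ T = F
V → (V ↔ (V → W)) = F → F = T
(V → (V ↔ (V → W))) ∧ W = T ∧ F = F
((V → (V ↔ (V → W))) ∧ W) ↔ V = F ↔ F = T
((V ∧ (W ∧ V)) → W) ↔ (((V → (V ↔ (V → W))) ∧ W) ↔ V) = T ↔ T = T
¬(V ∨ ((W ∧ V) ⊕ ((((V ↔ W) ⊕ V) ↔ W) → V))) ↔ (((V ∧ (W ∧ V)) → W) ↔ (((V → (V ↔ (V → W))) ∧ W) ↔ V)) = F ↔ T = F

F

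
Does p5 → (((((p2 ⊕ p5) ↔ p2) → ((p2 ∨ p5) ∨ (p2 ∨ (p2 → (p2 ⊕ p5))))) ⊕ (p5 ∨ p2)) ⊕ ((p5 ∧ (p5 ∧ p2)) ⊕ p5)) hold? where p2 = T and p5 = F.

p2 ⊕ p5 = T ⊕ F = T
(p2 ⊕ p5) ↔ p2 = T ↔ T = T
p2 ∨ p5 = T ∨ F = T
p2 ⊕ p5 = T ⊕ F = T
p2 → (p2 ⊕ p5) = T → T = T
p2 ∨ (p2 → (p2 ⊕ p5)) = T ∨ T = T
(p2 ∨ p5) ∨ (p2 ∨ (p2 → (p2 ⊕ p5))) = T ∨ T = T
((p2 ⊕ p5) ↔ p2) → ((p2 ∨ p5) ∨ (p2 ∨ (p2 → (p2 ⊕ p5)))) = T → T = T
p5 ∨ p2 = F ∨ T = T
(((p2 ⊕ p5) ↔ p2) → ((p2 ∨ p5) ∨ (p2 ∨ (p2 → (p2 ⊕ p5))))) ⊕ (p5 ∨ p2) = T ⊕ T = F
p5 ∧ p2 = F ∧ T = F
p5 ∧ (p5 ∧ p2) = F ∧ F = F
(p5 ∧ (p5 ∧ p2)) ⊕ p5 = F ⊕ F = F
((((p2 ⊕ p5) ↔ p2) → ((p2 ∨ p5) ∨ (p2 ∨ (p2 → (p2 ⊕ p5))))) ⊕ (p5 ∨ p2)) ⊕ ((p5 ∧ (p5 ∧ p2)) ⊕ p5) = F ⊕ F = F
p5 → (((((p2 ⊕ p5) ↔ p2) → ((p2 ∨ p5) ∨ (p2 ∨ (p2 → (p2 ⊕ p5))))) ⊕ (p5 ∨ p2)) ⊕ ((p5 ∧ (p5 ∧ p2)) ⊕ p5)) = F → F = T

T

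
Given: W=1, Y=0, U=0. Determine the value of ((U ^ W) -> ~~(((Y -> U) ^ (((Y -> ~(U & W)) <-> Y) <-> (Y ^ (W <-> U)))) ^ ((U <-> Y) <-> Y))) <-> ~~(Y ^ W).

Substituting W=1, Y=0, U=0:
U ^ W = 0 ^ 1 = 1
Y -> U = 0 -> 0 = 1
U & W = 0 & 1 = 0
~(U & W) = ~0 = 1
Y -> ~(U & W) = 0 -> 1 = 1
(Y -> ~(U & W)) <-> Y = 1 <-> 0 = 0
W <-> U = 1 <-> 0 = 0
Y ^ (W <-> U) = 0 ^ 0 = 0
((Y -> ~(U & W)) <-> Y) <-> (Y ^ (W <-> U)) = 0 <-> 0 = 1
(Y -> U) ^ (((Y -> ~(U & W)) <-> Y) <-> (Y ^ (W <-> U))) = 1 ^ 1 = 0
U <-> Y = 0 <-> 0 = 1
(U <-> Y) <-> Y = 1 <-> 0 = 0
((Y -> U) ^ (((Y -> ~(U & W)) <-> Y) <-> (Y ^ (W <-> U)))) ^ ((U <-> Y) <-> Y) = 0 ^ 0 = 0
~(((Y -> U) ^ (((Y -> ~(U & W)) <-> Y) <-> (Y ^ (W <-> U)))) ^ ((U <-> Y) <-> Y)) = ~0 = 1
~~(((Y -> U) ^ (((Y -> ~(U & W)) <-> Y) <-> (Y ^ (W <-> U)))) ^ ((U <-> Y) <-> Y)) = ~1 = 0
(U ^ W) -> ~~(((Y -> U) ^ (((Y -> ~(U & W)) <-> Y) <-> (Y ^ (W <-> U)))) ^ ((U <-> Y) <-> Y)) = 1 -> 0 = 0
Y ^ W = 0 ^ 1 = 1
~(Y ^ W) = ~1 = 0
~~(Y ^ W) = ~0 = 1
((U ^ W) -> ~~(((Y -> U) ^ (((Y -> ~(U & W)) <-> Y) <-> (Y ^ (W <-> U)))) ^ ((U <-> Y) <-> Y))) <-> ~~(Y ^ W) = 0 <-> 1 = 0

0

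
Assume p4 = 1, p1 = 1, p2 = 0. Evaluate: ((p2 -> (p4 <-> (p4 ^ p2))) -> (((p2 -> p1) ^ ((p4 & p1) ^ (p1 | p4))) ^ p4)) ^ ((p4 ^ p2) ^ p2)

p4 ^ p2 = 1 ^ 0 = 1
p4 <-> (p4 ^ p2) = 1 <-> 1 = 1
p2 -> (p4 <-> (p4 ^ p2)) = 0 -> 1 = 1
p2 -> p1 = 0 -> 1 = 1
p4 & p1 = 1 & 1 = 1
p1 | p4 = 1 | 1 = 1
(p4 & p1) ^ (p1 | p4) = 1 ^ 1 = 0
(p2 -> p1) ^ ((p4 & p1) ^ (p1 | p4)) = 1 ^ 0 = 1
((p2 -> p1) ^ ((p4 & p1) ^ (p1 | p4))) ^ p4 = 1 ^ 1 = 0
(p2 -> (p4 <-> (p4 ^ p2))) -> (((p2 -> p1) ^ ((p4 & p1) ^ (p1 | p4))) ^ p4) = 1 -> 0 = 0
p4 ^ p2 = 1 ^ 0 = 1
(p4 ^ p2) ^ p2 = 1 ^ 0 = 1
((p2 -> (p4 <-> (p4 ^ p2))) -> (((p2 -> p1) ^ ((p4 & p1) ^ (p1 | p4))) ^ p4)) ^ ((p4 ^ p2) ^ p2) = 0 ^ 1 = 1

1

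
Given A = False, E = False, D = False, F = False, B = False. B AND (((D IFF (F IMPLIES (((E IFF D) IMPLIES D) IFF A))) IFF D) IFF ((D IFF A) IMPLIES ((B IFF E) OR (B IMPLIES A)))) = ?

False

E IFF D = False IFF False = True
(E IFF D) IMPLIES D = True IMPLIES False = False
((E IFF D) IMPLIES D) IFF A = False IFF False = True
F IMPLIES (((E IFF D) IMPLIES D) IFF A) = False IMPLIES True = True
D IFF (F IMPLIES (((E IFF D) IMPLIES D) IFF A)) = False IFF True = False
(D IFF (F IMPLIES (((E IFF D) IMPLIES D) IFF A))) IFF D = False IFF False = True
D IFF A = False IFF False = True
B IFF E = False IFF False = True
B IMPLIES A = False IMPLIES False = True
(B IFF E) OR (B IMPLIES A) = True OR True = True
(D IFF A) IMPLIES ((B IFF E) OR (B IMPLIES A)) = True IMPLIES True = True
((D IFF (F IMPLIES (((E IFF D) IMPLIES D) IFF A))) IFF D) IFF ((D IFF A) IMPLIES ((B IFF E) OR (B IMPLIES A))) = True IFF True = True
B AND (((D IFF (F IMPLIES (((E IFF D) IMPLIES D) IFF A))) IFF D) IFF ((D IFF A) IMPLIES ((B IFF E) OR (B IMPLIES A)))) = False AND True = False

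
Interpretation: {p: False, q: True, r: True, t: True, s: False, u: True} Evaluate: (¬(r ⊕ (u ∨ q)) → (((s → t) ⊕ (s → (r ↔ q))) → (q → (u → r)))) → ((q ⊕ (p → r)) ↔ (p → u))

u ∨ q = True ∨ True = True
r ⊕ (u ∨ q) = True ⊕ True = False
¬(r ⊕ (u ∨ q)) = ¬False = True
s → t = False → True = True
r ↔ q = True ↔ True = True
s → (r ↔ q) = False → True = True
(s → t) ⊕ (s → (r ↔ q)) = True ⊕ True = False
u → r = True → True = True
q → (u → r) = True → True = True
((s → t) ⊕ (s → (r ↔ q))) → (q → (u → r)) = False → True = True
¬(r ⊕ (u ∨ q)) → (((s → t) ⊕ (s → (r ↔ q))) → (q → (u → r))) = True → True = True
p → r = False → True = True
q ⊕ (p → r) = True ⊕ True = False
p → u = False → True = True
(q ⊕ (p → r)) ↔ (p → u) = False ↔ True = False
(¬(r ⊕ (u ∨ q)) → (((s → t) ⊕ (s → (r ↔ q))) → (q → (u → r)))) → ((q ⊕ (p → r)) ↔ (p → u)) = True → False = False

False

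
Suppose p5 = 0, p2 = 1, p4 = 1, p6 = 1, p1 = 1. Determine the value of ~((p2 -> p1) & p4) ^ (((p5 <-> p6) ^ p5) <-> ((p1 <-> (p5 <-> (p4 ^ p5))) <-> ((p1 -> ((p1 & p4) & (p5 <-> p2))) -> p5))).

p2 -> p1 = 1 -> 1 = 1
(p2 -> p1) & p4 = 1 & 1 = 1
~((p2 -> p1) & p4) = ~1 = 0
p5 <-> p6 = 0 <-> 1 = 0
(p5 <-> p6) ^ p5 = 0 ^ 0 = 0
p4 ^ p5 = 1 ^ 0 = 1
p5 <-> (p4 ^ p5) = 0 <-> 1 = 0
p1 <-> (p5 <-> (p4 ^ p5)) = 1 <-> 0 = 0
p1 & p4 = 1 & 1 = 1
p5 <-> p2 = 0 <-> 1 = 0
(p1 & p4) & (p5 <-> p2) = 1 & 0 = 0
p1 -> ((p1 & p4) & (p5 <-> p2)) = 1 -> 0 = 0
(p1 -> ((p1 & p4) & (p5 <-> p2))) -> p5 = 0 -> 0 = 1
(p1 <-> (p5 <-> (p4 ^ p5))) <-> ((p1 -> ((p1 & p4) & (p5 <-> p2))) -> p5) = 0 <-> 1 = 0
((p5 <-> p6) ^ p5) <-> ((p1 <-> (p5 <-> (p4 ^ p5))) <-> ((p1 -> ((p1 & p4) & (p5 <-> p2))) -> p5)) = 0 <-> 0 = 1
~((p2 -> p1) & p4) ^ (((p5 <-> p6) ^ p5) <-> ((p1 <-> (p5 <-> (p4 ^ p5))) <-> ((p1 -> ((p1 & p4) & (p5 <-> p2))) -> p5))) = 0 ^ 1 = 1

1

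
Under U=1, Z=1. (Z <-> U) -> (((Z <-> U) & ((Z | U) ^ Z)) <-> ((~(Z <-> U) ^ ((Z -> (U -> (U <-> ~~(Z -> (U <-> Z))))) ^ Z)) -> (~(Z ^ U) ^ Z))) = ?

Z <-> U = 1 <-> 1 = 1
Z <-> U = 1 <-> 1 = 1
Z | U = 1 | 1 = 1
(Z | U) ^ Z = 1 ^ 1 = 0
(Z <-> U) & ((Z | U) ^ Z) = 1 & 0 = 0
Z <-> U = 1 <-> 1 = 1
~(Z <-> U) = ~1 = 0
U <-> Z = 1 <-> 1 = 1
Z -> (U <-> Z) = 1 -> 1 = 1
~(Z -> (U <-> Z)) = ~1 = 0
~~(Z -> (U <-> Z)) = ~0 = 1
U <-> ~~(Z -> (U <-> Z)) = 1 <-> 1 = 1
U -> (U <-> ~~(Z -> (U <-> Z))) = 1 -> 1 = 1
Z -> (U -> (U <-> ~~(Z -> (U <-> Z)))) = 1 -> 1 = 1
(Z -> (U -> (U <-> ~~(Z -> (U <-> Z))))) ^ Z = 1 ^ 1 = 0
~(Z <-> U) ^ ((Z -> (U -> (U <-> ~~(Z -> (U <-> Z))))) ^ Z) = 0 ^ 0 = 0
Z ^ U = 1 ^ 1 = 0
~(Z ^ U) = ~0 = 1
~(Z ^ U) ^ Z = 1 ^ 1 = 0
(~(Z <-> U) ^ ((Z -> (U -> (U <-> ~~(Z -> (U <-> Z))))) ^ Z)) -> (~(Z ^ U) ^ Z) = 0 -> 0 = 1
((Z <-> U) & ((Z | U) ^ Z)) <-> ((~(Z <-> U) ^ ((Z -> (U -> (U <-> ~~(Z -> (U <-> Z))))) ^ Z)) -> (~(Z ^ U) ^ Z)) = 0 <-> 1 = 0
(Z <-> U) -> (((Z <-> U) & ((Z | U) ^ Z)) <-> ((~(Z <-> U) ^ ((Z -> (U -> (U <-> ~~(Z -> (U <-> Z))))) ^ Z)) -> (~(Z ^ U) ^ Z))) = 1 -> 0 = 0

0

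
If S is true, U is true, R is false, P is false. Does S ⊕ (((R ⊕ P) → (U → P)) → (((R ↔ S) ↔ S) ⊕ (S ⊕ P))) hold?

R ⊕ P = F ⊕ F = F
U → P = T → F = F
(R ⊕ P) → (U → P) = F → F = T
R ↔ S = F ↔ T = F
(R ↔ S) ↔ S = F ↔ T = F
S ⊕ P = T ⊕ F = T
((R ↔ S) ↔ S) ⊕ (S ⊕ P) = F ⊕ T = T
((R ⊕ P) → (U → P)) → (((R ↔ S) ↔ S) ⊕ (S ⊕ P)) = T → T = T
S ⊕ (((R ⊕ P) → (U → P)) → (((R ↔ S) ↔ S) ⊕ (S ⊕ P))) = T ⊕ T = F

F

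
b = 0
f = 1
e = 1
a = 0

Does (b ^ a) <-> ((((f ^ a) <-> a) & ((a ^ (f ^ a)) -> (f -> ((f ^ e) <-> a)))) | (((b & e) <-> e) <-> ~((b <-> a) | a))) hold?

Substituting b=0, f=1, e=1, a=0:
b ^ a = 0 ^ 0 = 0
f ^ a = 1 ^ 0 = 1
(f ^ a) <-> a = 1 <-> 0 = 0
f ^ a = 1 ^ 0 = 1
a ^ (f ^ a) = 0 ^ 1 = 1
f ^ e = 1 ^ 1 = 0
(f ^ e) <-> a = 0 <-> 0 = 1
f -> ((f ^ e) <-> a) = 1 -> 1 = 1
(a ^ (f ^ a)) -> (f -> ((f ^ e) <-> a)) = 1 -> 1 = 1
((f ^ a) <-> a) & ((a ^ (f ^ a)) -> (f -> ((f ^ e) <-> a))) = 0 & 1 = 0
b & e = 0 & 1 = 0
(b & e) <-> e = 0 <-> 1 = 0
b <-> a = 0 <-> 0 = 1
(b <-> a) | a = 1 | 0 = 1
~((b <-> a) | a) = ~1 = 0
((b & e) <-> e) <-> ~((b <-> a) | a) = 0 <-> 0 = 1
(((f ^ a) <-> a) & ((a ^ (f ^ a)) -> (f -> ((f ^ e) <-> a)))) | (((b & e) <-> e) <-> ~((b <-> a) | a)) = 0 | 1 = 1
(b ^ a) <-> ((((f ^ a) <-> a) & ((a ^ (f ^ a)) -> (f -> ((f ^ e) <-> a)))) | (((b & e) <-> e) <-> ~((b <-> a) | a))) = 0 <-> 1 = 0

0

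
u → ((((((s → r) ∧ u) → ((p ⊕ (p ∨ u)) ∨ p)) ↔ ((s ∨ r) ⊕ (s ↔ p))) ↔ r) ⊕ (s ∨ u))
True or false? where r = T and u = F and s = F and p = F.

T

Substituting r=T, u=F, s=F, p=F:
s → r = F → T = T
(s → r) ∧ u = T ∧ F = F
p ∨ u = F ∨ F = F
p ⊕ (p ∨ u) = F ⊕ F = F
(p ⊕ (p ∨ u)) ∨ p = F ∨ F = F
((s → r) ∧ u) → ((p ⊕ (p ∨ u)) ∨ p) = F → F = T
s ∨ r = F ∨ T = T
s ↔ p = F ↔ F = T
(s ∨ r) ⊕ (s ↔ p) = T ⊕ T = F
(((s → r) ∧ u) → ((p ⊕ (p ∨ u)) ∨ p)) ↔ ((s ∨ r) ⊕ (s ↔ p)) = T ↔ F = F
((((s → r) ∧ u) → ((p ⊕ (p ∨ u)) ∨ p)) ↔ ((s ∨ r) ⊕ (s ↔ p))) ↔ r = F ↔ T = F
s ∨ u = F ∨ F = F
(((((s → r) ∧ u) → ((p ⊕ (p ∨ u)) ∨ p)) ↔ ((s ∨ r) ⊕ (s ↔ p))) ↔ r) ⊕ (s ∨ u) = F ⊕ F = F
u → ((((((s → r) ∧ u) → ((p ⊕ (p ∨ u)) ∨ p)) ↔ ((s ∨ r) ⊕ (s ↔ p))) ↔ r) ⊕ (s ∨ u)) = F → F = T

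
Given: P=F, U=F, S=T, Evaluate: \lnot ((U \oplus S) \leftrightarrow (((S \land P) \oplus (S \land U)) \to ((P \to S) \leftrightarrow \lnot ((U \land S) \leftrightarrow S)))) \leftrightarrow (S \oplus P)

U \oplus S = F \oplus T = T
S \land P = T \land F = F
S \land U = T \land F = F
(S \land P) \oplus (S \land U) = F \oplus F = F
P \to S = F \to T = T
U \land S = F \land T = F
(U \land S) \leftrightarrow S = F \leftrightarrow T = F
\lnot ((U \land S) \leftrightarrow S) = \lnot F = T
(P \to S) \leftrightarrow \lnot ((U \land S) \leftrightarrow S) = T \leftrightarrow T = T
((S \land P) \oplus (S \land U)) \to ((P \to S) \leftrightarrow \lnot ((U \land S) \leftrightarrow S)) = F \to T = T
(U \oplus S) \leftrightarrow (((S \land P) \oplus (S \land U)) \to ((P \to S) \leftrightarrow \lnot ((U \land S) \leftrightarrow S))) = T \leftrightarrow T = T
\lnot ((U \oplus S) \leftrightarrow (((S \land P) \oplus (S \land U)) \to ((P \to S) \leftrightarrow \lnot ((U \land S) \leftrightarrow S)))) = \lnot T = F
S \oplus P = T \oplus F = T
\lnot ((U \oplus S) \leftrightarrow (((S \land P) \oplus (S \land U)) \to ((P \to S) \leftrightarrow \lnot ((U \land S) \leftrightarrow S)))) \leftrightarrow (S \oplus P) = F \leftrightarrow T = F

F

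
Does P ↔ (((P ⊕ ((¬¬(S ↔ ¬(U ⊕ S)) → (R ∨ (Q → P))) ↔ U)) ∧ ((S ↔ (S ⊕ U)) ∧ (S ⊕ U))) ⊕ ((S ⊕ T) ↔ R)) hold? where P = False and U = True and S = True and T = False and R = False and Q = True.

True

U ⊕ S = True ⊕ True = False
¬(U ⊕ S) = ¬False = True
S ↔ ¬(U ⊕ S) = True ↔ True = True
¬(S ↔ ¬(U ⊕ S)) = ¬True = False
¬¬(S ↔ ¬(U ⊕ S)) = ¬False = True
Q → P = True → False = False
R ∨ (Q → P) = False ∨ False = False
¬¬(S ↔ ¬(U ⊕ S)) → (R ∨ (Q → P)) = True → False = False
(¬¬(S ↔ ¬(U ⊕ S)) → (R ∨ (Q → P))) ↔ U = False ↔ True = False
P ⊕ ((¬¬(S ↔ ¬(U ⊕ S)) → (R ∨ (Q → P))) ↔ U) = False ⊕ False = False
S ⊕ U = True ⊕ True = False
S ↔ (S ⊕ U) = True ↔ False = False
S ⊕ U = True ⊕ True = False
(S ↔ (S ⊕ U)) ∧ (S ⊕ U) = False ∧ False = False
(P ⊕ ((¬¬(S ↔ ¬(U ⊕ S)) → (R ∨ (Q → P))) ↔ U)) ∧ ((S ↔ (S ⊕ U)) ∧ (S ⊕ U)) = False ∧ False = False
S ⊕ T = True ⊕ False = True
(S ⊕ T) ↔ R = True ↔ False = False
((P ⊕ ((¬¬(S ↔ ¬(U ⊕ S)) → (R ∨ (Q → P))) ↔ U)) ∧ ((S ↔ (S ⊕ U)) ∧ (S ⊕ U))) ⊕ ((S ⊕ T) ↔ R) = False ⊕ False = False
P ↔ (((P ⊕ ((¬¬(S ↔ ¬(U ⊕ S)) → (R ∨ (Q → P))) ↔ U)) ∧ ((S ↔ (S ⊕ U)) ∧ (S ⊕ U))) ⊕ ((S ⊕ T) ↔ R)) = False ↔ False = True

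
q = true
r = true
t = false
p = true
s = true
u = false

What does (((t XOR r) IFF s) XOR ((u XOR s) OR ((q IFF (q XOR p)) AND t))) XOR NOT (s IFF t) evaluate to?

Substituting q=true, r=true, t=false, p=true, s=true, u=false:
t XOR r = false XOR true = true
(t XOR r) IFF s = true IFF true = true
u XOR s = false XOR true = true
q XOR p = true XOR true = false
q IFF (q XOR p) = true IFF false = false
(q IFF (q XOR p)) AND t = false AND false = false
(u XOR s) OR ((q IFF (q XOR p)) AND t) = true OR false = true
((t XOR r) IFF s) XOR ((u XOR s) OR ((q IFF (q XOR p)) AND t)) = true XOR true = false
s IFF t = true IFF false = false
NOT (s IFF t) = NOT false = true
(((t XOR r) IFF s) XOR ((u XOR s) OR ((q IFF (q XOR p)) AND t))) XOR NOT (s IFF t) = false XOR true = true

true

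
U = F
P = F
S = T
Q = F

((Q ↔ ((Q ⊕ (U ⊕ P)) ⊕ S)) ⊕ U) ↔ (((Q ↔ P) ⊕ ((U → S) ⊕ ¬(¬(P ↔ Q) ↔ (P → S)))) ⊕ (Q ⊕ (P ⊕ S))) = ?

U ⊕ P = F ⊕ F = F
Q ⊕ (U ⊕ P) = F ⊕ F = F
(Q ⊕ (U ⊕ P)) ⊕ S = F ⊕ T = T
Q ↔ ((Q ⊕ (U ⊕ P)) ⊕ S) = F ↔ T = F
(Q ↔ ((Q ⊕ (U ⊕ P)) ⊕ S)) ⊕ U = F ⊕ F = F
Q ↔ P = F ↔ F = T
U → S = F → T = T
P ↔ Q = F ↔ F = T
¬(P ↔ Q) = ¬T = F
P → S = F → T = T
¬(P ↔ Q) ↔ (P → S) = F ↔ T = F
¬(¬(P ↔ Q) ↔ (P → S)) = ¬F = T
(U → S) ⊕ ¬(¬(P ↔ Q) ↔ (P → S)) = T ⊕ T = F
(Q ↔ P) ⊕ ((U → S) ⊕ ¬(¬(P ↔ Q) ↔ (P → S))) = T ⊕ F = T
P ⊕ S = F ⊕ T = T
Q ⊕ (P ⊕ S) = F ⊕ T = T
((Q ↔ P) ⊕ ((U → S) ⊕ ¬(¬(P ↔ Q) ↔ (P → S)))) ⊕ (Q ⊕ (P ⊕ S)) = T ⊕ T = F
((Q ↔ ((Q ⊕ (U ⊕ P)) ⊕ S)) ⊕ U) ↔ (((Q ↔ P) ⊕ ((U → S) ⊕ ¬(¬(P ↔ Q) ↔ (P → S)))) ⊕ (Q ⊕ (P ⊕ S))) = F ↔ F = T

T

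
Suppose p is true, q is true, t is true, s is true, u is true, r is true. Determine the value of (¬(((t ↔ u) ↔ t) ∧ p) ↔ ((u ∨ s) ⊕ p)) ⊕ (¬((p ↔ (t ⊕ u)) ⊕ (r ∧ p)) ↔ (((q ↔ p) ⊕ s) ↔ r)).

F

t ↔ u = T ↔ T = T
(t ↔ u) ↔ t = T ↔ T = T
((t ↔ u) ↔ t) ∧ p = T ∧ T = T
¬(((t ↔ u) ↔ t) ∧ p) = ¬T = F
u ∨ s = T ∨ T = T
(u ∨ s) ⊕ p = T ⊕ T = F
¬(((t ↔ u) ↔ t) ∧ p) ↔ ((u ∨ s) ⊕ p) = F ↔ F = T
t ⊕ u = T ⊕ T = F
p ↔ (t ⊕ u) = T ↔ F = F
r ∧ p = T ∧ T = T
(p ↔ (t ⊕ u)) ⊕ (r ∧ p) = F ⊕ T = T
¬((p ↔ (t ⊕ u)) ⊕ (r ∧ p)) = ¬T = F
q ↔ p = T ↔ T = T
(q ↔ p) ⊕ s = T ⊕ T = F
((q ↔ p) ⊕ s) ↔ r = F ↔ T = F
¬((p ↔ (t ⊕ u)) ⊕ (r ∧ p)) ↔ (((q ↔ p) ⊕ s) ↔ r) = F ↔ F = T
(¬(((t ↔ u) ↔ t) ∧ p) ↔ ((u ∨ s) ⊕ p)) ⊕ (¬((p ↔ (t ⊕ u)) ⊕ (r ∧ p)) ↔ (((q ↔ p) ⊕ s) ↔ r)) = T ⊕ T = F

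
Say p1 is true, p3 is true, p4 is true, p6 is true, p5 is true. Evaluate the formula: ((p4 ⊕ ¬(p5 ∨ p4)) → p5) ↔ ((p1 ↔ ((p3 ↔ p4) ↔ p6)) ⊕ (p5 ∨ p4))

F

p5 ∨ p4 = T ∨ T = T
¬(p5 ∨ p4) = ¬T = F
p4 ⊕ ¬(p5 ∨ p4) = T ⊕ F = T
(p4 ⊕ ¬(p5 ∨ p4)) → p5 = T → T = T
p3 ↔ p4 = T ↔ T = T
(p3 ↔ p4) ↔ p6 = T ↔ T = T
p1 ↔ ((p3 ↔ p4) ↔ p6) = T ↔ T = T
p5 ∨ p4 = T ∨ T = T
(p1 ↔ ((p3 ↔ p4) ↔ p6)) ⊕ (p5 ∨ p4) = T ⊕ T = F
((p4 ⊕ ¬(p5 ∨ p4)) → p5) ↔ ((p1 ↔ ((p3 ↔ p4) ↔ p6)) ⊕ (p5 ∨ p4)) = T ↔ F = F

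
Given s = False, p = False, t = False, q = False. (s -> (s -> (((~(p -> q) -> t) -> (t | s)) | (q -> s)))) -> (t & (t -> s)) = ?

False

p -> q = False -> False = True
~(p -> q) = ~True = False
~(p -> q) -> t = False -> False = True
t | s = False | False = False
(~(p -> q) -> t) -> (t | s) = True -> False = False
q -> s = False -> False = True
((~(p -> q) -> t) -> (t | s)) | (q -> s) = False | True = True
s -> (((~(p -> q) -> t) -> (t | s)) | (q -> s)) = False -> True = True
s -> (s -> (((~(p -> q) -> t) -> (t | s)) | (q -> s))) = False -> True = True
t -> s = False -> False = True
t & (t -> s) = False & True = False
(s -> (s -> (((~(p -> q) -> t) -> (t | s)) | (q -> s)))) -> (t & (t -> s)) = True -> False = False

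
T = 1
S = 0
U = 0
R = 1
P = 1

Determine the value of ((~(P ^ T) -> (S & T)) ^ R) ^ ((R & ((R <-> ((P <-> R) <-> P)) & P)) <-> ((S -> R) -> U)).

P ^ T = 1 ^ 1 = 0
~(P ^ T) = ~0 = 1
S & T = 0 & 1 = 0
~(P ^ T) -> (S & T) = 1 -> 0 = 0
(~(P ^ T) -> (S & T)) ^ R = 0 ^ 1 = 1
P <-> R = 1 <-> 1 = 1
(P <-> R) <-> P = 1 <-> 1 = 1
R <-> ((P <-> R) <-> P) = 1 <-> 1 = 1
(R <-> ((P <-> R) <-> P)) & P = 1 & 1 = 1
R & ((R <-> ((P <-> R) <-> P)) & P) = 1 & 1 = 1
S -> R = 0 -> 1 = 1
(S -> R) -> U = 1 -> 0 = 0
(R & ((R <-> ((P <-> R) <-> P)) & P)) <-> ((S -> R) -> U) = 1 <-> 0 = 0
((~(P ^ T) -> (S & T)) ^ R) ^ ((R & ((R <-> ((P <-> R) <-> P)) & P)) <-> ((S -> R) -> U)) = 1 ^ 0 = 1

1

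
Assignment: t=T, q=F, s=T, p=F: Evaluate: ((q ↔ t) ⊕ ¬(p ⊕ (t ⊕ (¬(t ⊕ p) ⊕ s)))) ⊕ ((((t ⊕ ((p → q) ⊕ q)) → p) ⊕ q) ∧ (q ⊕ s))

Substituting t=T, q=F, s=T, p=F:
q ↔ t = F ↔ T = F
t ⊕ p = T ⊕ F = T
¬(t ⊕ p) = ¬T = F
¬(t ⊕ p) ⊕ s = F ⊕ T = T
t ⊕ (¬(t ⊕ p) ⊕ s) = T ⊕ T = F
p ⊕ (t ⊕ (¬(t ⊕ p) ⊕ s)) = F ⊕ F = F
¬(p ⊕ (t ⊕ (¬(t ⊕ p) ⊕ s))) = ¬F = T
(q ↔ t) ⊕ ¬(p ⊕ (t ⊕ (¬(t ⊕ p) ⊕ s))) = F ⊕ T = T
p → q = F → F = T
(p → q) ⊕ q = T ⊕ F = T
t ⊕ ((p → q) ⊕ q) = T ⊕ T = F
(t ⊕ ((p → q) ⊕ q)) → p = F → F = T
((t ⊕ ((p → q) ⊕ q)) → p) ⊕ q = T ⊕ F = T
q ⊕ s = F ⊕ T = T
(((t ⊕ ((p → q) ⊕ q)) → p) ⊕ q) ∧ (q ⊕ s) = T ∧ T = T
((q ↔ t) ⊕ ¬(p ⊕ (t ⊕ (¬(t ⊕ p) ⊕ s)))) ⊕ ((((t ⊕ ((p → q) ⊕ q)) → p) ⊕ q) ∧ (q ⊕ s)) = T ⊕ T = F

F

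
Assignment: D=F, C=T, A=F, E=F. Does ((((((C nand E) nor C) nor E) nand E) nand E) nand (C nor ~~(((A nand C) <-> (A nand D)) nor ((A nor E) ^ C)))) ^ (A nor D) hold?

F

C nand E = T nand F = T
(C nand E) nor C = T nor T = F
((C nand E) nor C) nor E = F nor F = T
(((C nand E) nor C) nor E) nand E = T nand F = T
((((C nand E) nor C) nor E) nand E) nand E = T nand F = T
A nand C = F nand T = T
A nand D = F nand F = T
(A nand C) <-> (A nand D) = T <-> T = T
A nor E = F nor F = T
(A nor E) ^ C = T ^ T = F
((A nand C) <-> (A nand D)) nor ((A nor E) ^ C) = T nor F = F
~(((A nand C) <-> (A nand D)) nor ((A nor E) ^ C)) = ~F = T
~~(((A nand C) <-> (A nand D)) nor ((A nor E) ^ C)) = ~T = F
C nor ~~(((A nand C) <-> (A nand D)) nor ((A nor E) ^ C)) = T nor F = F
(((((C nand E) nor C) nor E) nand E) nand E) nand (C nor ~~(((A nand C) <-> (A nand D)) nor ((A nor E) ^ C))) = T nand F = T
A nor D = F nor F = T
((((((C nand E) nor C) nor E) nand E) nand E) nand (C nor ~~(((A nand C) <-> (A nand D)) nor ((A nor E) ^ C)))) ^ (A nor D) = T ^ T = F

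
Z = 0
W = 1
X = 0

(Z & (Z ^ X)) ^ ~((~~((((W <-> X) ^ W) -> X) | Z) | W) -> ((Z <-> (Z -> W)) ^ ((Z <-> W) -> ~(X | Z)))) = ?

0

Z ^ X = 0 ^ 0 = 0
Z & (Z ^ X) = 0 & 0 = 0
W <-> X = 1 <-> 0 = 0
(W <-> X) ^ W = 0 ^ 1 = 1
((W <-> X) ^ W) -> X = 1 -> 0 = 0
(((W <-> X) ^ W) -> X) | Z = 0 | 0 = 0
~((((W <-> X) ^ W) -> X) | Z) = ~0 = 1
~~((((W <-> X) ^ W) -> X) | Z) = ~1 = 0
~~((((W <-> X) ^ W) -> X) | Z) | W = 0 | 1 = 1
Z -> W = 0 -> 1 = 1
Z <-> (Z -> W) = 0 <-> 1 = 0
Z <-> W = 0 <-> 1 = 0
X | Z = 0 | 0 = 0
~(X | Z) = ~0 = 1
(Z <-> W) -> ~(X | Z) = 0 -> 1 = 1
(Z <-> (Z -> W)) ^ ((Z <-> W) -> ~(X | Z)) = 0 ^ 1 = 1
(~~((((W <-> X) ^ W) -> X) | Z) | W) -> ((Z <-> (Z -> W)) ^ ((Z <-> W) -> ~(X | Z))) = 1 -> 1 = 1
~((~~((((W <-> X) ^ W) -> X) | Z) | W) -> ((Z <-> (Z -> W)) ^ ((Z <-> W) -> ~(X | Z)))) = ~1 = 0
(Z & (Z ^ X)) ^ ~((~~((((W <-> X) ^ W) -> X) | Z) | W) -> ((Z <-> (Z -> W)) ^ ((Z <-> W) -> ~(X | Z)))) = 0 ^ 0 = 0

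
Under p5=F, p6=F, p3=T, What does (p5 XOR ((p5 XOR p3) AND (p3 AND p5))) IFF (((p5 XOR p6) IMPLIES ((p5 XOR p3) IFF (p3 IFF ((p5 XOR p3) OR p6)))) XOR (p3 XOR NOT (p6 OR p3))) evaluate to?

Substituting p5=F, p6=F, p3=T:
p5 XOR p3 = F XOR T = T
p3 AND p5 = T AND F = F
(p5 XOR p3) AND (p3 AND p5) = T AND F = F
p5 XOR ((p5 XOR p3) AND (p3 AND p5)) = F XOR F = F
p5 XOR p6 = F XOR F = F
p5 XOR p3 = F XOR T = T
p5 XOR p3 = F XOR T = T
(p5 XOR p3) OR p6 = T OR F = T
p3 IFF ((p5 XOR p3) OR p6) = T IFF T = T
(p5 XOR p3) IFF (p3 IFF ((p5 XOR p3) OR p6)) = T IFF T = T
(p5 XOR p6) IMPLIES ((p5 XOR p3) IFF (p3 IFF ((p5 XOR p3) OR p6))) = F IMPLIES T = T
p6 OR p3 = F OR T = T
NOT (p6 OR p3) = NOT T = F
p3 XOR NOT (p6 OR p3) = T XOR F = T
((p5 XOR p6) IMPLIES ((p5 XOR p3) IFF (p3 IFF ((p5 XOR p3) OR p6)))) XOR (p3 XOR NOT (p6 OR p3)) = T XOR T = F
(p5 XOR ((p5 XOR p3) AND (p3 AND p5))) IFF (((p5 XOR p6) IMPLIES ((p5 XOR p3) IFF (p3 IFF ((p5 XOR p3) OR p6)))) XOR (p3 XOR NOT (p6 OR p3))) = F IFF F = T

T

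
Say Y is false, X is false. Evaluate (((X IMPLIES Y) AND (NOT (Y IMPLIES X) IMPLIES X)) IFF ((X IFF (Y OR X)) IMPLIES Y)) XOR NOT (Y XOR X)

X IMPLIES Y = F IMPLIES F = T
Y IMPLIES X = F IMPLIES F = T
NOT (Y IMPLIES X) = NOT T = F
NOT (Y IMPLIES X) IMPLIES X = F IMPLIES F = T
(X IMPLIES Y) AND (NOT (Y IMPLIES X) IMPLIES X) = T AND T = T
Y OR X = F OR F = F
X IFF (Y OR X) = F IFF F = T
(X IFF (Y OR X)) IMPLIES Y = T IMPLIES F = F
((X IMPLIES Y) AND (NOT (Y IMPLIES X) IMPLIES X)) IFF ((X IFF (Y OR X)) IMPLIES Y) = T IFF F = F
Y XOR X = F XOR F = F
NOT (Y XOR X) = NOT F = T
(((X IMPLIES Y) AND (NOT (Y IMPLIES X) IMPLIES X)) IFF ((X IFF (Y OR X)) IMPLIES Y)) XOR NOT (Y XOR X) = F XOR T = T

T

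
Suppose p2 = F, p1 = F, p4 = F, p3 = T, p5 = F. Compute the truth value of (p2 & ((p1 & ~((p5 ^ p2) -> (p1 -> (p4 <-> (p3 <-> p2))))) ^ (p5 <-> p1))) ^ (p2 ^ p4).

Substituting p2=F, p1=F, p4=F, p3=T, p5=F:
p5 ^ p2 = F ^ F = F
p3 <-> p2 = T <-> F = F
p4 <-> (p3 <-> p2) = F <-> F = T
p1 -> (p4 <-> (p3 <-> p2)) = F -> T = T
(p5 ^ p2) -> (p1 -> (p4 <-> (p3 <-> p2))) = F -> T = T
~((p5 ^ p2) -> (p1 -> (p4 <-> (p3 <-> p2)))) = ~T = F
p1 & ~((p5 ^ p2) -> (p1 -> (p4 <-> (p3 <-> p2)))) = F & F = F
p5 <-> p1 = F <-> F = T
(p1 & ~((p5 ^ p2) -> (p1 -> (p4 <-> (p3 <-> p2))))) ^ (p5 <-> p1) = F ^ T = T
p2 & ((p1 & ~((p5 ^ p2) -> (p1 -> (p4 <-> (p3 <-> p2))))) ^ (p5 <-> p1)) = F & T = F
p2 ^ p4 = F ^ F = F
(p2 & ((p1 & ~((p5 ^ p2) -> (p1 -> (p4 <-> (p3 <-> p2))))) ^ (p5 <-> p1))) ^ (p2 ^ p4) = F ^ F = F

F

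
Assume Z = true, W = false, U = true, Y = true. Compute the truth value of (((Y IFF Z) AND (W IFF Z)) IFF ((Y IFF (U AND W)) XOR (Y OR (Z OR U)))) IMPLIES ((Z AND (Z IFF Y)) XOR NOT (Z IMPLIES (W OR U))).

Substituting Z=true, W=false, U=true, Y=true:
Y IFF Z = true IFF true = true
W IFF Z = false IFF true = false
(Y IFF Z) AND (W IFF Z) = true AND false = false
U AND W = true AND false = false
Y IFF (U AND W) = true IFF false = false
Z OR U = true OR true = true
Y OR (Z OR U) = true OR true = true
(Y IFF (U AND W)) XOR (Y OR (Z OR U)) = false XOR true = true
((Y IFF Z) AND (W IFF Z)) IFF ((Y IFF (U AND W)) XOR (Y OR (Z OR U))) = false IFF true = false
Z IFF Y = true IFF true = true
Z AND (Z IFF Y) = true AND true = true
W OR U = false OR true = true
Z IMPLIES (W OR U) = true IMPLIES true = true
NOT (Z IMPLIES (W OR U)) = NOT true = false
(Z AND (Z IFF Y)) XOR NOT (Z IMPLIES (W OR U)) = true XOR false = true
(((Y IFF Z) AND (W IFF Z)) IFF ((Y IFF (U AND W)) XOR (Y OR (Z OR U)))) IMPLIES ((Z AND (Z IFF Y)) XOR NOT (Z IMPLIES (W OR U))) = false IMPLIES true = true

true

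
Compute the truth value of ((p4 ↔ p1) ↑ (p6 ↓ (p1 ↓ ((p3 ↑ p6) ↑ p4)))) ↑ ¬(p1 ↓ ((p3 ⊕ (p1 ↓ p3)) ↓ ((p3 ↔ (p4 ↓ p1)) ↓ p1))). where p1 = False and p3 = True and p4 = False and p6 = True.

True

p4 ↔ p1 = False ↔ False = True
p3 ↑ p6 = True ↑ True = False
(p3 ↑ p6) ↑ p4 = False ↑ False = True
p1 ↓ ((p3 ↑ p6) ↑ p4) = False ↓ True = False
p6 ↓ (p1 ↓ ((p3 ↑ p6) ↑ p4)) = True ↓ False = False
(p4 ↔ p1) ↑ (p6 ↓ (p1 ↓ ((p3 ↑ p6) ↑ p4))) = True ↑ False = True
p1 ↓ p3 = False ↓ True = False
p3 ⊕ (p1 ↓ p3) = True ⊕ False = True
p4 ↓ p1 = False ↓ False = True
p3 ↔ (p4 ↓ p1) = True ↔ True = True
(p3 ↔ (p4 ↓ p1)) ↓ p1 = True ↓ False = False
(p3 ⊕ (p1 ↓ p3)) ↓ ((p3 ↔ (p4 ↓ p1)) ↓ p1) = True ↓ False = False
p1 ↓ ((p3 ⊕ (p1 ↓ p3)) ↓ ((p3 ↔ (p4 ↓ p1)) ↓ p1)) = False ↓ False = True
¬(p1 ↓ ((p3 ⊕ (p1 ↓ p3)) ↓ ((p3 ↔ (p4 ↓ p1)) ↓ p1))) = ¬True = False
((p4 ↔ p1) ↑ (p6 ↓ (p1 ↓ ((p3 ↑ p6) ↑ p4)))) ↑ ¬(p1 ↓ ((p3 ⊕ (p1 ↓ p3)) ↓ ((p3 ↔ (p4 ↓ p1)) ↓ p1))) = True ↑ False = True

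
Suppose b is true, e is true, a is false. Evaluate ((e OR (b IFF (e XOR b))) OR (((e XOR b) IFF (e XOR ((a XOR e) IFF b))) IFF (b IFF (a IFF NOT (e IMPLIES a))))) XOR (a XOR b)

e XOR b = true XOR true = false
b IFF (e XOR b) = true IFF false = false
e OR (b IFF (e XOR b)) = true OR false = true
e XOR b = true XOR true = false
a XOR e = false XOR true = true
(a XOR e) IFF b = true IFF true = true
e XOR ((a XOR e) IFF b) = true XOR true = false
(e XOR b) IFF (e XOR ((a XOR e) IFF b)) = false IFF false = true
e IMPLIES a = true IMPLIES false = false
NOT (e IMPLIES a) = NOT false = true
a IFF NOT (e IMPLIES a) = false IFF true = false
b IFF (a IFF NOT (e IMPLIES a)) = true IFF false = false
((e XOR b) IFF (e XOR ((a XOR e) IFF b))) IFF (b IFF (a IFF NOT (e IMPLIES a))) = true IFF false = false
(e OR (b IFF (e XOR b))) OR (((e XOR b) IFF (e XOR ((a XOR e) IFF b))) IFF (b IFF (a IFF NOT (e IMPLIES a)))) = true OR false = true
a XOR b = false XOR true = true
((e OR (b IFF (e XOR b))) OR (((e XOR b) IFF (e XOR ((a XOR e) IFF b))) IFF (b IFF (a IFF NOT (e IMPLIES a))))) XOR (a XOR b) = true XOR true = false

false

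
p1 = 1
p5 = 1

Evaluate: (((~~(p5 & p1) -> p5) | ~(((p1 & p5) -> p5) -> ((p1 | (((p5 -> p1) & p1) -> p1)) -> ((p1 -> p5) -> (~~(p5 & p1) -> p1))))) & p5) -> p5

p5 & p1 = 1 & 1 = 1
~(p5 & p1) = ~1 = 0
~~(p5 & p1) = ~0 = 1
~~(p5 & p1) -> p5 = 1 -> 1 = 1
p1 & p5 = 1 & 1 = 1
(p1 & p5) -> p5 = 1 -> 1 = 1
p5 -> p1 = 1 -> 1 = 1
(p5 -> p1) & p1 = 1 & 1 = 1
((p5 -> p1) & p1) -> p1 = 1 -> 1 = 1
p1 | (((p5 -> p1) & p1) -> p1) = 1 | 1 = 1
p1 -> p5 = 1 -> 1 = 1
p5 & p1 = 1 & 1 = 1
~(p5 & p1) = ~1 = 0
~~(p5 & p1) = ~0 = 1
~~(p5 & p1) -> p1 = 1 -> 1 = 1
(p1 -> p5) -> (~~(p5 & p1) -> p1) = 1 -> 1 = 1
(p1 | (((p5 -> p1) & p1) -> p1)) -> ((p1 -> p5) -> (~~(p5 & p1) -> p1)) = 1 -> 1 = 1
((p1 & p5) -> p5) -> ((p1 | (((p5 -> p1) & p1) -> p1)) -> ((p1 -> p5) -> (~~(p5 & p1) -> p1))) = 1 -> 1 = 1
~(((p1 & p5) -> p5) -> ((p1 | (((p5 -> p1) & p1) -> p1)) -> ((p1 -> p5) -> (~~(p5 & p1) -> p1)))) = ~1 = 0
(~~(p5 & p1) -> p5) | ~(((p1 & p5) -> p5) -> ((p1 | (((p5 -> p1) & p1) -> p1)) -> ((p1 -> p5) -> (~~(p5 & p1) -> p1)))) = 1 | 0 = 1
((~~(p5 & p1) -> p5) | ~(((p1 & p5) -> p5) -> ((p1 | (((p5 -> p1) & p1) -> p1)) -> ((p1 -> p5) -> (~~(p5 & p1) -> p1))))) & p5 = 1 & 1 = 1
(((~~(p5 & p1) -> p5) | ~(((p1 & p5) -> p5) -> ((p1 | (((p5 -> p1) & p1) -> p1)) -> ((p1 -> p5) -> (~~(p5 & p1) -> p1))))) & p5) -> p5 = 1 -> 1 = 1

1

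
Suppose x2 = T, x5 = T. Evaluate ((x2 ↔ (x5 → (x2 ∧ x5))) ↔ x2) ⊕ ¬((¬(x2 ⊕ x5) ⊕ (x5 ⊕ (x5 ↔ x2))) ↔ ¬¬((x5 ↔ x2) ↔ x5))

x2 ∧ x5 = T ∧ T = T
x5 → (x2 ∧ x5) = T → T = T
x2 ↔ (x5 → (x2 ∧ x5)) = T ↔ T = T
(x2 ↔ (x5 → (x2 ∧ x5))) ↔ x2 = T ↔ T = T
x2 ⊕ x5 = T ⊕ T = F
¬(x2 ⊕ x5) = ¬F = T
x5 ↔ x2 = T ↔ T = T
x5 ⊕ (x5 ↔ x2) = T ⊕ T = F
¬(x2 ⊕ x5) ⊕ (x5 ⊕ (x5 ↔ x2)) = T ⊕ F = T
x5 ↔ x2 = T ↔ T = T
(x5 ↔ x2) ↔ x5 = T ↔ T = T
¬((x5 ↔ x2) ↔ x5) = ¬T = F
¬¬((x5 ↔ x2) ↔ x5) = ¬F = T
(¬(x2 ⊕ x5) ⊕ (x5 ⊕ (x5 ↔ x2))) ↔ ¬¬((x5 ↔ x2) ↔ x5) = T ↔ T = T
¬((¬(x2 ⊕ x5) ⊕ (x5 ⊕ (x5 ↔ x2))) ↔ ¬¬((x5 ↔ x2) ↔ x5)) = ¬T = F
((x2 ↔ (x5 → (x2 ∧ x5))) ↔ x2) ⊕ ¬((¬(x2 ⊕ x5) ⊕ (x5 ⊕ (x5 ↔ x2))) ↔ ¬¬((x5 ↔ x2) ↔ x5)) = T ⊕ F = T

T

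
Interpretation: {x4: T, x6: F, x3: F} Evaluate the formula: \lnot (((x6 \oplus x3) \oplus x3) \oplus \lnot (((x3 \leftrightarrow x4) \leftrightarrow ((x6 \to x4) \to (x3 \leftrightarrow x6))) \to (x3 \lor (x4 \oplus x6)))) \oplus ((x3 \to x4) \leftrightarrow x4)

F

x6 \oplus x3 = F \oplus F = F
(x6 \oplus x3) \oplus x3 = F \oplus F = F
x3 \leftrightarrow x4 = F \leftrightarrow T = F
x6 \to x4 = F \to T = T
x3 \leftrightarrow x6 = F \leftrightarrow F = T
(x6 \to x4) \to (x3 \leftrightarrow x6) = T \to T = T
(x3 \leftrightarrow x4) \leftrightarrow ((x6 \to x4) \to (x3 \leftrightarrow x6)) = F \leftrightarrow T = F
x4 \oplus x6 = T \oplus F = T
x3 \lor (x4 \oplus x6) = F \lor T = T
((x3 \leftrightarrow x4) \leftrightarrow ((x6 \to x4) \to (x3 \leftrightarrow x6))) \to (x3 \lor (x4 \oplus x6)) = F \to T = T
\lnot (((x3 \leftrightarrow x4) \leftrightarrow ((x6 \to x4) \to (x3 \leftrightarrow x6))) \to (x3 \lor (x4 \oplus x6))) = \lnot T = F
((x6 \oplus x3) \oplus x3) \oplus \lnot (((x3 \leftrightarrow x4) \leftrightarrow ((x6 \to x4) \to (x3 \leftrightarrow x6))) \to (x3 \lor (x4 \oplus x6))) = F \oplus F = F
\lnot (((x6 \oplus x3) \oplus x3) \oplus \lnot (((x3 \leftrightarrow x4) \leftrightarrow ((x6 \to x4) \to (x3 \leftrightarrow x6))) \to (x3 \lor (x4 \oplus x6)))) = \lnot F = T
x3 \to x4 = F \to T = T
(x3 \to x4) \leftrightarrow x4 = T \leftrightarrow T = T
\lnot (((x6 \oplus x3) \oplus x3) \oplus \lnot (((x3 \leftrightarrow x4) \leftrightarrow ((x6 \to x4) \to (x3 \leftrightarrow x6))) \to (x3 \lor (x4 \oplus x6)))) \oplus ((x3 \to x4) \leftrightarrow x4) = T \oplus T = F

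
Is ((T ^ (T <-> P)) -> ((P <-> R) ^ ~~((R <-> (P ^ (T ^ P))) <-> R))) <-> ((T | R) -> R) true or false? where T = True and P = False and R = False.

True

T <-> P = True <-> False = False
T ^ (T <-> P) = True ^ False = True
P <-> R = False <-> False = True
T ^ P = True ^ False = True
P ^ (T ^ P) = False ^ True = True
R <-> (P ^ (T ^ P)) = False <-> True = False
(R <-> (P ^ (T ^ P))) <-> R = False <-> False = True
~((R <-> (P ^ (T ^ P))) <-> R) = ~True = False
~~((R <-> (P ^ (T ^ P))) <-> R) = ~False = True
(P <-> R) ^ ~~((R <-> (P ^ (T ^ P))) <-> R) = True ^ True = False
(T ^ (T <-> P)) -> ((P <-> R) ^ ~~((R <-> (P ^ (T ^ P))) <-> R)) = True -> False = False
T | R = True | False = True
(T | R) -> R = True -> False = False
((T ^ (T <-> P)) -> ((P <-> R) ^ ~~((R <-> (P ^ (T ^ P))) <-> R))) <-> ((T | R) -> R) = False <-> False = True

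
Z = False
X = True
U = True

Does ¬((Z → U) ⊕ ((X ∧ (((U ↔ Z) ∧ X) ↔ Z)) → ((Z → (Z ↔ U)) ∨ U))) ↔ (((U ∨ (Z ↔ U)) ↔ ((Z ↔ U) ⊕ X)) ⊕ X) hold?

False

Z → U = False → True = True
U ↔ Z = True ↔ False = False
(U ↔ Z) ∧ X = False ∧ True = False
((U ↔ Z) ∧ X) ↔ Z = False ↔ False = True
X ∧ (((U ↔ Z) ∧ X) ↔ Z) = True ∧ True = True
Z ↔ U = False ↔ True = False
Z → (Z ↔ U) = False → False = True
(Z → (Z ↔ U)) ∨ U = True ∨ True = True
(X ∧ (((U ↔ Z) ∧ X) ↔ Z)) → ((Z → (Z ↔ U)) ∨ U) = True → True = True
(Z → U) ⊕ ((X ∧ (((U ↔ Z) ∧ X) ↔ Z)) → ((Z → (Z ↔ U)) ∨ U)) = True ⊕ True = False
¬((Z → U) ⊕ ((X ∧ (((U ↔ Z) ∧ X) ↔ Z)) → ((Z → (Z ↔ U)) ∨ U))) = ¬False = True
Z ↔ U = False ↔ True = False
U ∨ (Z ↔ U) = True ∨ False = True
Z ↔ U = False ↔ True = False
(Z ↔ U) ⊕ X = False ⊕ True = True
(U ∨ (Z ↔ U)) ↔ ((Z ↔ U) ⊕ X) = True ↔ True = True
((U ∨ (Z ↔ U)) ↔ ((Z ↔ U) ⊕ X)) ⊕ X = True ⊕ True = False
¬((Z → U) ⊕ ((X ∧ (((U ↔ Z) ∧ X) ↔ Z)) → ((Z → (Z ↔ U)) ∨ U))) ↔ (((U ∨ (Z ↔ U)) ↔ ((Z ↔ U) ⊕ X)) ⊕ X) = True ↔ False = False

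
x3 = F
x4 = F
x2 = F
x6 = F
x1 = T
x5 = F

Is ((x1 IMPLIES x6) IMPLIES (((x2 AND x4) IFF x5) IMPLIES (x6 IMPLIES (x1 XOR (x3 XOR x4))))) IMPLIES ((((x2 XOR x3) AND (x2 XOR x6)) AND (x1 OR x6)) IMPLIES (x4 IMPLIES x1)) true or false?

x1 IMPLIES x6 = T IMPLIES F = F
x2 AND x4 = F AND F = F
(x2 AND x4) IFF x5 = F IFF F = T
x3 XOR x4 = F XOR F = F
x1 XOR (x3 XOR x4) = T XOR F = T
x6 IMPLIES (x1 XOR (x3 XOR x4)) = F IMPLIES T = T
((x2 AND x4) IFF x5) IMPLIES (x6 IMPLIES (x1 XOR (x3 XOR x4))) = T IMPLIES T = T
(x1 IMPLIES x6) IMPLIES (((x2 AND x4) IFF x5) IMPLIES (x6 IMPLIES (x1 XOR (x3 XOR x4)))) = F IMPLIES T = T
x2 XOR x3 = F XOR F = F
x2 XOR x6 = F XOR F = F
(x2 XOR x3) AND (x2 XOR x6) = F AND F = F
x1 OR x6 = T OR F = T
((x2 XOR x3) AND (x2 XOR x6)) AND (x1 OR x6) = F AND T = F
x4 IMPLIES x1 = F IMPLIES T = T
(((x2 XOR x3) AND (x2 XOR x6)) AND (x1 OR x6)) IMPLIES (x4 IMPLIES x1) = F IMPLIES T = T
((x1 IMPLIES x6) IMPLIES (((x2 AND x4) IFF x5) IMPLIES (x6 IMPLIES (x1 XOR (x3 XOR x4))))) IMPLIES ((((x2 XOR x3) AND (x2 XOR x6)) AND (x1 OR x6)) IMPLIES (x4 IMPLIES x1)) = T IMPLIES T = T

T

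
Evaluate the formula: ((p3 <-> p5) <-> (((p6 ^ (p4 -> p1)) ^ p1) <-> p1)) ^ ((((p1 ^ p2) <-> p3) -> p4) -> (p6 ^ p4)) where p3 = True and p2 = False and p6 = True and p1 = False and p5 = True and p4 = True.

False

Substituting p3=True, p2=False, p6=True, p1=False, p5=True, p4=True:
p3 <-> p5 = True <-> True = True
p4 -> p1 = True -> False = False
p6 ^ (p4 -> p1) = True ^ False = True
(p6 ^ (p4 -> p1)) ^ p1 = True ^ False = True
((p6 ^ (p4 -> p1)) ^ p1) <-> p1 = True <-> False = False
(p3 <-> p5) <-> (((p6 ^ (p4 -> p1)) ^ p1) <-> p1) = True <-> False = False
p1 ^ p2 = False ^ False = False
(p1 ^ p2) <-> p3 = False <-> True = False
((p1 ^ p2) <-> p3) -> p4 = False -> True = True
p6 ^ p4 = True ^ True = False
(((p1 ^ p2) <-> p3) -> p4) -> (p6 ^ p4) = True -> False = False
((p3 <-> p5) <-> (((p6 ^ (p4 -> p1)) ^ p1) <-> p1)) ^ ((((p1 ^ p2) <-> p3) -> p4) -> (p6 ^ p4)) = False ^ False = False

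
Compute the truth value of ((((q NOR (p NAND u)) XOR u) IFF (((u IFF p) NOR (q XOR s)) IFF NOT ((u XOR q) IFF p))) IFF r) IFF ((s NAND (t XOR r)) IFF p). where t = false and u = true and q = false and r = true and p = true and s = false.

false

Substituting t=false, u=true, q=false, r=true, p=true, s=false:
p NAND u = true NAND true = false
q NOR (p NAND u) = false NOR false = true
(q NOR (p NAND u)) XOR u = true XOR true = false
u IFF p = true IFF true = true
q XOR s = false XOR false = false
(u IFF p) NOR (q XOR s) = true NOR false = false
u XOR q = true XOR false = true
(u XOR q) IFF p = true IFF true = true
NOT ((u XOR q) IFF p) = NOT true = false
((u IFF p) NOR (q XOR s)) IFF NOT ((u XOR q) IFF p) = false IFF false = true
((q NOR (p NAND u)) XOR u) IFF (((u IFF p) NOR (q XOR s)) IFF NOT ((u XOR q) IFF p)) = false IFF true = false
(((q NOR (p NAND u)) XOR u) IFF (((u IFF p) NOR (q XOR s)) IFF NOT ((u XOR q) IFF p))) IFF r = false IFF true = false
t XOR r = false XOR true = true
s NAND (t XOR r) = false NAND true = true
(s NAND (t XOR r)) IFF p = true IFF true = true
((((q NOR (p NAND u)) XOR u) IFF (((u IFF p) NOR (q XOR s)) IFF NOT ((u XOR q) IFF p))) IFF r) IFF ((s NAND (t XOR r)) IFF p) = false IFF true = false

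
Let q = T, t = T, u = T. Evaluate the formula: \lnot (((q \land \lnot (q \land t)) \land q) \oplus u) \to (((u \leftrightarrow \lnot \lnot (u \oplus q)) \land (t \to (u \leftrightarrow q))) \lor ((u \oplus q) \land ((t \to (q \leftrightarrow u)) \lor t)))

T

q \land t = T \land T = T
\lnot (q \land t) = \lnot T = F
q \land \lnot (q \land t) = T \land F = F
(q \land \lnot (q \land t)) \land q = F \land T = F
((q \land \lnot (q \land t)) \land q) \oplus u = F \oplus T = T
\lnot (((q \land \lnot (q \land t)) \land q) \oplus u) = \lnot T = F
u \oplus q = T \oplus T = F
\lnot (u \oplus q) = \lnot F = T
\lnot \lnot (u \oplus q) = \lnot T = F
u \leftrightarrow \lnot \lnot (u \oplus q) = T \leftrightarrow F = F
u \leftrightarrow q = T \leftrightarrow T = T
t \to (u \leftrightarrow q) = T \to T = T
(u \leftrightarrow \lnot \lnot (u \oplus q)) \land (t \to (u \leftrightarrow q)) = F \land T = F
u \oplus q = T \oplus T = F
q \leftrightarrow u = T \leftrightarrow T = T
t \to (q \leftrightarrow u) = T \to T = T
(t \to (q \leftrightarrow u)) \lor t = T \lor T = T
(u \oplus q) \land ((t \to (q \leftrightarrow u)) \lor t) = F \land T = F
((u \leftrightarrow \lnot \lnot (u \oplus q)) \land (t \to (u \leftrightarrow q))) \lor ((u \oplus q) \land ((t \to (q \leftrightarrow u)) \lor t)) = F \lor F = F
\lnot (((q \land \lnot (q \land t)) \land q) \oplus u) \to (((u \leftrightarrow \lnot \lnot (u \oplus q)) \land (t \to (u \leftrightarrow q))) \lor ((u \oplus q) \land ((t \to (q \leftrightarrow u)) \lor t))) = F \to F = T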